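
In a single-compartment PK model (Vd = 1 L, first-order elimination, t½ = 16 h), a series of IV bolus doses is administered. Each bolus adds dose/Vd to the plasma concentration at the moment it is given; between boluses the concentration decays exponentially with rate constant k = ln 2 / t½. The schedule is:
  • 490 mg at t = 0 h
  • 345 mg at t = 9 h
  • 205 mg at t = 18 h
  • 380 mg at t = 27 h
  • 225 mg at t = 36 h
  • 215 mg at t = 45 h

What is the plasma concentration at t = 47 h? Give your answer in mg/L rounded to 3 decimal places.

k = ln 2 / 16 = 0.04332 per h
Dose 1 (490 mg at t=0 h): 490·exp(−0.04332·47) = 63.962 mg/L
Dose 2 (345 mg at t=9 h): 345·exp(−0.04332·38) = 66.508 mg/L
Dose 3 (205 mg at t=18 h): 205·exp(−0.04332·29) = 58.363 mg/L
Dose 4 (380 mg at t=27 h): 380·exp(−0.04332·20) = 159.770 mg/L
Dose 5 (225 mg at t=36 h): 225·exp(−0.04332·11) = 139.709 mg/L
Dose 6 (215 mg at t=45 h): 215·exp(−0.04332·2) = 197.156 mg/L
C(47) = 63.962 + 66.508 + 58.363 + 159.770 + 139.709 + 197.156 = 685.468 mg/L

685.468 mg/L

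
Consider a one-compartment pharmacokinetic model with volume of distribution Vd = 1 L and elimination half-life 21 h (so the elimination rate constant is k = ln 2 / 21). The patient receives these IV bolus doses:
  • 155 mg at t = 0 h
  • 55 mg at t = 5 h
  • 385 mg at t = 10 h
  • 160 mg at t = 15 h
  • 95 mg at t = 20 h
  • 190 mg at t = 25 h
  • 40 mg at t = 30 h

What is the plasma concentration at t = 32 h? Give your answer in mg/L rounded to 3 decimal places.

606.182 mg/L

k = ln 2 / 21 = 0.03301 per h
Dose 1 (155 mg at t=0 h): 155·exp(−0.03301·32) = 53.904 mg/L
Dose 2 (55 mg at t=5 h): 55·exp(−0.03301·27) = 22.559 mg/L
Dose 3 (385 mg at t=10 h): 385·exp(−0.03301·22) = 186.250 mg/L
Dose 4 (160 mg at t=15 h): 160·exp(−0.03301·17) = 91.291 mg/L
Dose 5 (95 mg at t=20 h): 95·exp(−0.03301·12) = 63.930 mg/L
Dose 6 (190 mg at t=25 h): 190·exp(−0.03301·7) = 150.803 mg/L
Dose 7 (40 mg at t=30 h): 40·exp(−0.03301·2) = 37.445 mg/L
C(32) = 53.904 + 22.559 + 186.250 + 91.291 + 63.930 + 150.803 + 37.445 = 606.182 mg/L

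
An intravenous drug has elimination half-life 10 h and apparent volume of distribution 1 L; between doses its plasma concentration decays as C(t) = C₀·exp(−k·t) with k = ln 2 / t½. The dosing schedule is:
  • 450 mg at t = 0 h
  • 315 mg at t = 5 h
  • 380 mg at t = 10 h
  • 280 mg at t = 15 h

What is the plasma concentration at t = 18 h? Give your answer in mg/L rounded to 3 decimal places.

702.842 mg/L

k = ln 2 / 10 = 0.06931 per h
Dose 1 (450 mg at t=0 h): 450·exp(−0.06931·18) = 129.229 mg/L
Dose 2 (315 mg at t=5 h): 315·exp(−0.06931·13) = 127.930 mg/L
Dose 3 (380 mg at t=10 h): 380·exp(−0.06931·8) = 218.253 mg/L
Dose 4 (280 mg at t=15 h): 280·exp(−0.06931·3) = 227.431 mg/L
C(18) = 129.229 + 127.930 + 218.253 + 227.431 = 702.842 mg/L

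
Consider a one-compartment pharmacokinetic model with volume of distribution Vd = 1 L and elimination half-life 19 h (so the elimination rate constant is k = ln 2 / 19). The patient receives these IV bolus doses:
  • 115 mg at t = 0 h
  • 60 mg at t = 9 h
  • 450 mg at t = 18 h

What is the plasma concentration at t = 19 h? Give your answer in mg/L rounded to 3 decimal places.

k = ln 2 / 19 = 0.03648 per h
Dose 1 (115 mg at t=0 h): 115·exp(−0.03648·19) = 57.500 mg/L
Dose 2 (60 mg at t=9 h): 60·exp(−0.03648·10) = 41.660 mg/L
Dose 3 (450 mg at t=18 h): 450·exp(−0.03648·1) = 433.879 mg/L
C(19) = 57.500 + 41.660 + 433.879 = 533.039 mg/L

533.039 mg/L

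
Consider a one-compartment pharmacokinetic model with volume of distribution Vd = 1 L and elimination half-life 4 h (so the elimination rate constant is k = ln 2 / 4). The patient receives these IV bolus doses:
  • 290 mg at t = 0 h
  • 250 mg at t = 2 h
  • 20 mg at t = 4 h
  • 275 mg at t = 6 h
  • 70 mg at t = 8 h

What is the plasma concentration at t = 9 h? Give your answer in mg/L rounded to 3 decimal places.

k = ln 2 / 4 = 0.17329 per h
Dose 1 (290 mg at t=0 h): 290·exp(−0.17329·9) = 60.965 mg/L
Dose 2 (250 mg at t=2 h): 250·exp(−0.17329·7) = 74.325 mg/L
Dose 3 (20 mg at t=4 h): 20·exp(−0.17329·5) = 8.409 mg/L
Dose 4 (275 mg at t=6 h): 275·exp(−0.17329·3) = 163.516 mg/L
Dose 5 (70 mg at t=8 h): 70·exp(−0.17329·1) = 58.863 mg/L
C(9) = 60.965 + 74.325 + 8.409 + 163.516 + 58.863 = 366.078 mg/L

366.078 mg/L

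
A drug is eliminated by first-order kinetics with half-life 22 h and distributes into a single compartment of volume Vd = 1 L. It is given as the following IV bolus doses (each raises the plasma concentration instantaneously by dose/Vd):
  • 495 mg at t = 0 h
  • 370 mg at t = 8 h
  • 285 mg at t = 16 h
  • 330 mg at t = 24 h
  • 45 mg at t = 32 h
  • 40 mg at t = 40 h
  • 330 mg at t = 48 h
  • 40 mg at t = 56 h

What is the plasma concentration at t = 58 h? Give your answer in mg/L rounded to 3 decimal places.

k = ln 2 / 22 = 0.03151 per h
Dose 1 (495 mg at t=0 h): 495·exp(−0.03151·58) = 79.612 mg/L
Dose 2 (370 mg at t=8 h): 370·exp(−0.03151·50) = 76.567 mg/L
Dose 3 (285 mg at t=16 h): 285·exp(−0.03151·42) = 75.884 mg/L
Dose 4 (330 mg at t=24 h): 330·exp(−0.03151·34) = 113.054 mg/L
Dose 5 (45 mg at t=32 h): 45·exp(−0.03151·26) = 19.836 mg/L
Dose 6 (40 mg at t=40 h): 40·exp(−0.03151·18) = 22.686 mg/L
Dose 7 (330 mg at t=48 h): 330·exp(−0.03151·10) = 240.814 mg/L
Dose 8 (40 mg at t=56 h): 40·exp(−0.03151·2) = 37.557 mg/L
C(58) = 79.612 + 76.567 + 75.884 + 113.054 + 19.836 + 22.686 + 240.814 + 37.557 = 666.011 mg/L

666.011 mg/L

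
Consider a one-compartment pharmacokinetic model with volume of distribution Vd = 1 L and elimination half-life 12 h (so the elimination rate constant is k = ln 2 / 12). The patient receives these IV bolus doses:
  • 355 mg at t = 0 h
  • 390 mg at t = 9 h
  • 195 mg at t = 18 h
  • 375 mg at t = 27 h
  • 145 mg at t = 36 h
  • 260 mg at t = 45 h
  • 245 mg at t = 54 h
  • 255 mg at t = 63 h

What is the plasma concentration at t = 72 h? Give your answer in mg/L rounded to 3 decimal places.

363.313 mg/L

k = ln 2 / 12 = 0.05776 per h
Dose 1 (355 mg at t=0 h): 355·exp(−0.05776·72) = 5.547 mg/L
Dose 2 (390 mg at t=9 h): 390·exp(−0.05776·63) = 10.248 mg/L
Dose 3 (195 mg at t=18 h): 195·exp(−0.05776·54) = 8.618 mg/L
Dose 4 (375 mg at t=27 h): 375·exp(−0.05776·45) = 27.872 mg/L
Dose 5 (145 mg at t=36 h): 145·exp(−0.05776·36) = 18.125 mg/L
Dose 6 (260 mg at t=45 h): 260·exp(−0.05776·27) = 54.658 mg/L
Dose 7 (245 mg at t=54 h): 245·exp(−0.05776·18) = 86.621 mg/L
Dose 8 (255 mg at t=63 h): 255·exp(−0.05776·9) = 151.624 mg/L
C(72) = 5.547 + 10.248 + 8.618 + 27.872 + 18.125 + 54.658 + 86.621 + 151.624 = 363.313 mg/L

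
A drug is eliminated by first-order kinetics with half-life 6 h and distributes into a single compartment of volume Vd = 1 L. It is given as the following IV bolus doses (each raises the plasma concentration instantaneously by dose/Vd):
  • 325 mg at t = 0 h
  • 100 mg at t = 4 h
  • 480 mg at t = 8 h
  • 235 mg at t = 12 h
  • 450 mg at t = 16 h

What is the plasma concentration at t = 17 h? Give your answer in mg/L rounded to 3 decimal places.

k = ln 2 / 6 = 0.11552 per h
Dose 1 (325 mg at t=0 h): 325·exp(−0.11552·17) = 45.600 mg/L
Dose 2 (100 mg at t=4 h): 100·exp(−0.11552·13) = 22.272 mg/L
Dose 3 (480 mg at t=8 h): 480·exp(−0.11552·9) = 169.706 mg/L
Dose 4 (235 mg at t=12 h): 235·exp(−0.11552·5) = 131.889 mg/L
Dose 5 (450 mg at t=16 h): 450·exp(−0.11552·1) = 400.904 mg/L
C(17) = 45.600 + 22.272 + 169.706 + 131.889 + 400.904 = 770.372 mg/L

770.372 mg/L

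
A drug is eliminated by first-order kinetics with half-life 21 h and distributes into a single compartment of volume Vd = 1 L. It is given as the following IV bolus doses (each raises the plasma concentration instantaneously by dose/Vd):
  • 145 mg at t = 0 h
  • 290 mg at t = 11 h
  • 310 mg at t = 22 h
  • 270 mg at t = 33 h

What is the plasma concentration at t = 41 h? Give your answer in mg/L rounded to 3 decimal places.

k = ln 2 / 21 = 0.03301 per h
Dose 1 (145 mg at t=0 h): 145·exp(−0.03301·41) = 37.466 mg/L
Dose 2 (290 mg at t=11 h): 290·exp(−0.03301·30) = 107.735 mg/L
Dose 3 (310 mg at t=22 h): 310·exp(−0.03301·19) = 165.577 mg/L
Dose 4 (270 mg at t=33 h): 270·exp(−0.03301·8) = 207.341 mg/L
C(41) = 37.466 + 107.735 + 165.577 + 207.341 = 518.120 mg/L

518.120 mg/L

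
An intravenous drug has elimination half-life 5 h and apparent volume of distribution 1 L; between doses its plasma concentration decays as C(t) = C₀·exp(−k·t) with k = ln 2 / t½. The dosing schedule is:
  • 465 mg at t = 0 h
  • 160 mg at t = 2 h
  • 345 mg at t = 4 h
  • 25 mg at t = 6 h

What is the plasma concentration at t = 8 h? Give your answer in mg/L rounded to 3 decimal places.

k = ln 2 / 5 = 0.13863 per h
Dose 1 (465 mg at t=0 h): 465·exp(−0.13863·8) = 153.393 mg/L
Dose 2 (160 mg at t=2 h): 160·exp(−0.13863·6) = 69.644 mg/L
Dose 3 (345 mg at t=4 h): 345·exp(−0.13863·4) = 198.150 mg/L
Dose 4 (25 mg at t=6 h): 25·exp(−0.13863·2) = 18.946 mg/L
C(8) = 153.393 + 69.644 + 198.150 + 18.946 = 440.134 mg/L

440.134 mg/L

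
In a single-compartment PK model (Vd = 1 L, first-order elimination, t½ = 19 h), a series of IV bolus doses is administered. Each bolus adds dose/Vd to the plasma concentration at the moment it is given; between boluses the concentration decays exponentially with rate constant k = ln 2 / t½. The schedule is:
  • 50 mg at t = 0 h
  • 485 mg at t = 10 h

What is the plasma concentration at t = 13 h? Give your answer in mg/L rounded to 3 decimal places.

465.838 mg/L

k = ln 2 / 19 = 0.03648 per h
Dose 1 (50 mg at t=0 h): 50·exp(−0.03648·13) = 31.117 mg/L
Dose 2 (485 mg at t=10 h): 485·exp(−0.03648·3) = 434.721 mg/L
C(13) = 31.117 + 434.721 = 465.838 mg/L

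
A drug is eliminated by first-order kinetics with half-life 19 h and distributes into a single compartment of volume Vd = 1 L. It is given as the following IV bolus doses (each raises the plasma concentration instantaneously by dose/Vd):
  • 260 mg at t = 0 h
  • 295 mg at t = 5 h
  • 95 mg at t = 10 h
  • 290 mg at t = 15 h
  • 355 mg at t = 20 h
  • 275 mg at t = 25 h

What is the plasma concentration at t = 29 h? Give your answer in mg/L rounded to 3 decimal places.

927.988 mg/L

k = ln 2 / 19 = 0.03648 per h
Dose 1 (260 mg at t=0 h): 260·exp(−0.03648·29) = 90.262 mg/L
Dose 2 (295 mg at t=5 h): 295·exp(−0.03648·24) = 122.906 mg/L
Dose 3 (95 mg at t=10 h): 95·exp(−0.03648·19) = 47.500 mg/L
Dose 4 (290 mg at t=15 h): 290·exp(−0.03648·14) = 174.015 mg/L
Dose 5 (355 mg at t=20 h): 355·exp(−0.03648·9) = 255.644 mg/L
Dose 6 (275 mg at t=25 h): 275·exp(−0.03648·4) = 237.661 mg/L
C(29) = 90.262 + 122.906 + 47.500 + 174.015 + 255.644 + 237.661 = 927.988 mg/L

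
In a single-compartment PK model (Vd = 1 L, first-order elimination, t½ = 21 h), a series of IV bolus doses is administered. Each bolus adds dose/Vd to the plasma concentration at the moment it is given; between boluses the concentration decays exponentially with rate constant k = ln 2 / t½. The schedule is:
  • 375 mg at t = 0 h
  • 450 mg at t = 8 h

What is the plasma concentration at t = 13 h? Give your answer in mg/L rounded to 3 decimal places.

k = ln 2 / 21 = 0.03301 per h
Dose 1 (375 mg at t=0 h): 375·exp(−0.03301·13) = 244.163 mg/L
Dose 2 (450 mg at t=8 h): 450·exp(−0.03301·5) = 381.539 mg/L
C(13) = 244.163 + 381.539 = 625.702 mg/L

625.702 mg/L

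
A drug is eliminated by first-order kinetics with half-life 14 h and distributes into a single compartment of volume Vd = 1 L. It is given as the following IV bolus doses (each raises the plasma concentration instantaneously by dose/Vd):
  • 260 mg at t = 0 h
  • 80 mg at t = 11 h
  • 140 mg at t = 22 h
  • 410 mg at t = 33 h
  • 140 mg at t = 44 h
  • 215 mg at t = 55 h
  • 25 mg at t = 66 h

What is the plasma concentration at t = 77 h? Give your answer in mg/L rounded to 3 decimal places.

178.574 mg/L

k = ln 2 / 14 = 0.04951 per h
Dose 1 (260 mg at t=0 h): 260·exp(−0.04951·77) = 5.745 mg/L
Dose 2 (80 mg at t=11 h): 80·exp(−0.04951·66) = 3.048 mg/L
Dose 3 (140 mg at t=22 h): 140·exp(−0.04951·55) = 9.194 mg/L
Dose 4 (410 mg at t=33 h): 410·exp(−0.04951·44) = 46.418 mg/L
Dose 5 (140 mg at t=44 h): 140·exp(−0.04951·33) = 27.325 mg/L
Dose 6 (215 mg at t=55 h): 215·exp(−0.04951·22) = 72.342 mg/L
Dose 7 (25 mg at t=66 h): 25·exp(−0.04951·11) = 14.502 mg/L
C(77) = 5.745 + 3.048 + 9.194 + 46.418 + 27.325 + 72.342 + 14.502 = 178.574 mg/L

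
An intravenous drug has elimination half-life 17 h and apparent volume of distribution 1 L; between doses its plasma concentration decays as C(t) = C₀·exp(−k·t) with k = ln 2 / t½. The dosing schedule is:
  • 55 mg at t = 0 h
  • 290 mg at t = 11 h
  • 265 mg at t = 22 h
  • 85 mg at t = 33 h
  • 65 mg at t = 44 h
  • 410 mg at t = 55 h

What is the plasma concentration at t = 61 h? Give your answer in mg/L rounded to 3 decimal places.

k = ln 2 / 17 = 0.04077 per h
Dose 1 (55 mg at t=0 h): 55·exp(−0.04077·61) = 4.573 mg/L
Dose 2 (290 mg at t=11 h): 290·exp(−0.04077·50) = 37.759 mg/L
Dose 3 (265 mg at t=22 h): 265·exp(−0.04077·39) = 54.032 mg/L
Dose 4 (85 mg at t=33 h): 85·exp(−0.04077·28) = 27.140 mg/L
Dose 5 (65 mg at t=44 h): 65·exp(−0.04077·17) = 32.500 mg/L
Dose 6 (410 mg at t=55 h): 410·exp(−0.04077·6) = 321.024 mg/L
C(61) = 4.573 + 37.759 + 54.032 + 27.140 + 32.500 + 321.024 = 477.027 mg/L

477.027 mg/L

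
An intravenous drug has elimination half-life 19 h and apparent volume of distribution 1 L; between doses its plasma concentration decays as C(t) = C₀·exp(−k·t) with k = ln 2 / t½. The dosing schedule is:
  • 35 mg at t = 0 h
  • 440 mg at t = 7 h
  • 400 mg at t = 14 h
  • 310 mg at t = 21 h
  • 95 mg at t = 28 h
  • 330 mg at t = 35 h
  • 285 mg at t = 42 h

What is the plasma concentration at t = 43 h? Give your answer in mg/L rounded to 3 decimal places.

k = ln 2 / 19 = 0.03648 per h
Dose 1 (35 mg at t=0 h): 35·exp(−0.03648·43) = 7.291 mg/L
Dose 2 (440 mg at t=7 h): 440·exp(−0.03648·36) = 118.326 mg/L
Dose 3 (400 mg at t=14 h): 400·exp(−0.03648·29) = 138.865 mg/L
Dose 4 (310 mg at t=21 h): 310·exp(−0.03648·22) = 138.931 mg/L
Dose 5 (95 mg at t=28 h): 95·exp(−0.03648·15) = 54.963 mg/L
Dose 6 (330 mg at t=35 h): 330·exp(−0.03648·8) = 246.470 mg/L
Dose 7 (285 mg at t=42 h): 285·exp(−0.03648·1) = 274.790 mg/L
C(43) = 7.291 + 118.326 + 138.865 + 138.931 + 54.963 + 246.470 + 274.790 = 979.637 mg/L

979.637 mg/L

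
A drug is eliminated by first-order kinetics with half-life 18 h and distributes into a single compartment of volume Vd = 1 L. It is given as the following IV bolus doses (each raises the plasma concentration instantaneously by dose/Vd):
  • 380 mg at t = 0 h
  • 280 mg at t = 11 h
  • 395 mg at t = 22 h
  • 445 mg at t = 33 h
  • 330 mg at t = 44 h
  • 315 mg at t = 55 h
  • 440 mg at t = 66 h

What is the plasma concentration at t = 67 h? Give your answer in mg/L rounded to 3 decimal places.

1009.100 mg/L

k = ln 2 / 18 = 0.03851 per h
Dose 1 (380 mg at t=0 h): 380·exp(−0.03851·67) = 28.793 mg/L
Dose 2 (280 mg at t=11 h): 280·exp(−0.03851·56) = 32.406 mg/L
Dose 3 (395 mg at t=22 h): 395·exp(−0.03851·45) = 69.827 mg/L
Dose 4 (445 mg at t=33 h): 445·exp(−0.03851·34) = 120.157 mg/L
Dose 5 (330 mg at t=44 h): 330·exp(−0.03851·23) = 136.102 mg/L
Dose 6 (315 mg at t=55 h): 315·exp(−0.03851·12) = 198.438 mg/L
Dose 7 (440 mg at t=66 h): 440·exp(−0.03851·1) = 423.378 mg/L
C(67) = 28.793 + 32.406 + 69.827 + 120.157 + 136.102 + 198.438 + 423.378 = 1009.100 mg/L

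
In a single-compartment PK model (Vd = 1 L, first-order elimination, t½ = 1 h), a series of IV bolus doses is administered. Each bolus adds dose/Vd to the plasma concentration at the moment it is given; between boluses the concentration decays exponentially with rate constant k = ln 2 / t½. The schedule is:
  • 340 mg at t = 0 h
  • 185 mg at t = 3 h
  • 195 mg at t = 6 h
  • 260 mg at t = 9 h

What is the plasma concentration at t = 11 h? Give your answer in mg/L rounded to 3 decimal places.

k = ln 2 / 1 = 0.69315 per h
Dose 1 (340 mg at t=0 h): 340·exp(−0.69315·11) = 0.166 mg/L
Dose 2 (185 mg at t=3 h): 185·exp(−0.69315·8) = 0.723 mg/L
Dose 3 (195 mg at t=6 h): 195·exp(−0.69315·5) = 6.094 mg/L
Dose 4 (260 mg at t=9 h): 260·exp(−0.69315·2) = 65.000 mg/L
C(11) = 0.166 + 0.723 + 6.094 + 65.000 = 71.982 mg/L

71.982 mg/L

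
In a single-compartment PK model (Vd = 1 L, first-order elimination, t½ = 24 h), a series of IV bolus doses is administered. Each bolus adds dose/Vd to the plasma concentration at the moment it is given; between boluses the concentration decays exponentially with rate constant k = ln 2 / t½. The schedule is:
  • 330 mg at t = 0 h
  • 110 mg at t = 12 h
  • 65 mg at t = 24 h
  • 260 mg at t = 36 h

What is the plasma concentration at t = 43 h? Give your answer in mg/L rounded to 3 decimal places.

390.207 mg/L

k = ln 2 / 24 = 0.02888 per h
Dose 1 (330 mg at t=0 h): 330·exp(−0.02888·43) = 95.317 mg/L
Dose 2 (110 mg at t=12 h): 110·exp(−0.02888·31) = 44.933 mg/L
Dose 3 (65 mg at t=24 h): 65·exp(−0.02888·19) = 37.549 mg/L
Dose 4 (260 mg at t=36 h): 260·exp(−0.02888·7) = 212.409 mg/L
C(43) = 95.317 + 44.933 + 37.549 + 212.409 = 390.207 mg/L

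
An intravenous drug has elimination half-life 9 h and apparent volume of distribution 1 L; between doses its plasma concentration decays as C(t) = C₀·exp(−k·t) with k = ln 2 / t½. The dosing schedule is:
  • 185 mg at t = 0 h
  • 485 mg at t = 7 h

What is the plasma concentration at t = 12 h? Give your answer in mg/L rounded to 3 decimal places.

403.409 mg/L

k = ln 2 / 9 = 0.07702 per h
Dose 1 (185 mg at t=0 h): 185·exp(−0.07702·12) = 73.417 mg/L
Dose 2 (485 mg at t=7 h): 485·exp(−0.07702·5) = 329.992 mg/L
C(12) = 73.417 + 329.992 = 403.409 mg/L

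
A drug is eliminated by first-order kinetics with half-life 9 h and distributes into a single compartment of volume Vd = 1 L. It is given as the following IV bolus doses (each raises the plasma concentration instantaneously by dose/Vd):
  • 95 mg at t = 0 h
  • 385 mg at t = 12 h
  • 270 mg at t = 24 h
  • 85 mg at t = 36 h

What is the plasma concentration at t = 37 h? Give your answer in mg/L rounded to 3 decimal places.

239.543 mg/L

k = ln 2 / 9 = 0.07702 per h
Dose 1 (95 mg at t=0 h): 95·exp(−0.07702·37) = 5.497 mg/L
Dose 2 (385 mg at t=12 h): 385·exp(−0.07702·25) = 56.139 mg/L
Dose 3 (270 mg at t=24 h): 270·exp(−0.07702·13) = 99.207 mg/L
Dose 4 (85 mg at t=36 h): 85·exp(−0.07702·1) = 78.699 mg/L
C(37) = 5.497 + 56.139 + 99.207 + 78.699 = 239.543 mg/L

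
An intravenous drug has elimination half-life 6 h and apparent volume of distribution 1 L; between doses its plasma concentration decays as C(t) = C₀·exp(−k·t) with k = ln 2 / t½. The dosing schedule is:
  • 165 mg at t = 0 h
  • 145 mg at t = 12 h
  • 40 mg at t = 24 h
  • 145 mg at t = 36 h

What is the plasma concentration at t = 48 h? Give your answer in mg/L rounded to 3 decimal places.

41.660 mg/L

k = ln 2 / 6 = 0.11552 per h
Dose 1 (165 mg at t=0 h): 165·exp(−0.11552·48) = 0.645 mg/L
Dose 2 (145 mg at t=12 h): 145·exp(−0.11552·36) = 2.266 mg/L
Dose 3 (40 mg at t=24 h): 40·exp(−0.11552·24) = 2.500 mg/L
Dose 4 (145 mg at t=36 h): 145·exp(−0.11552·12) = 36.250 mg/L
C(48) = 0.645 + 2.266 + 2.500 + 36.250 = 41.660 mg/L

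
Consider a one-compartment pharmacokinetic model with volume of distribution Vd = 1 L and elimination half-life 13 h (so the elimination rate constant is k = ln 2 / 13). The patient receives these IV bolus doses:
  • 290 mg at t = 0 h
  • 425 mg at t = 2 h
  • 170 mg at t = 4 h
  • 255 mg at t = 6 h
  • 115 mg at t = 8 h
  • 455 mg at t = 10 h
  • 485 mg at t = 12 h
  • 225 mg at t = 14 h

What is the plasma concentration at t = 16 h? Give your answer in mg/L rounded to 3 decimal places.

k = ln 2 / 13 = 0.05332 per h
Dose 1 (290 mg at t=0 h): 290·exp(−0.05332·16) = 123.566 mg/L
Dose 2 (425 mg at t=2 h): 425·exp(−0.05332·14) = 201.466 mg/L
Dose 3 (170 mg at t=4 h): 170·exp(−0.05332·12) = 89.655 mg/L
Dose 4 (255 mg at t=6 h): 255·exp(−0.05332·10) = 149.616 mg/L
Dose 5 (115 mg at t=8 h): 115·exp(−0.05332·8) = 75.067 mg/L
Dose 6 (455 mg at t=10 h): 455·exp(−0.05332·6) = 330.426 mg/L
Dose 7 (485 mg at t=12 h): 485·exp(−0.05332·4) = 391.848 mg/L
Dose 8 (225 mg at t=14 h): 225·exp(−0.05332·2) = 202.241 mg/L
C(16) = 123.566 + 201.466 + 89.655 + 149.616 + 75.067 + 330.426 + 391.848 + 202.241 = 1563.886 mg/L

1563.886 mg/L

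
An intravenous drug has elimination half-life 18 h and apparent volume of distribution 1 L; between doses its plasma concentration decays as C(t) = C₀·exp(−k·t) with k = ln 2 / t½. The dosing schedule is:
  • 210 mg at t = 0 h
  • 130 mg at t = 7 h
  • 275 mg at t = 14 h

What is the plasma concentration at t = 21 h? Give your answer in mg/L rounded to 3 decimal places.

379.391 mg/L

k = ln 2 / 18 = 0.03851 per h
Dose 1 (210 mg at t=0 h): 210·exp(−0.03851·21) = 93.544 mg/L
Dose 2 (130 mg at t=7 h): 130·exp(−0.03851·14) = 75.824 mg/L
Dose 3 (275 mg at t=14 h): 275·exp(−0.03851·7) = 210.022 mg/L
C(21) = 93.544 + 75.824 + 210.022 = 379.391 mg/L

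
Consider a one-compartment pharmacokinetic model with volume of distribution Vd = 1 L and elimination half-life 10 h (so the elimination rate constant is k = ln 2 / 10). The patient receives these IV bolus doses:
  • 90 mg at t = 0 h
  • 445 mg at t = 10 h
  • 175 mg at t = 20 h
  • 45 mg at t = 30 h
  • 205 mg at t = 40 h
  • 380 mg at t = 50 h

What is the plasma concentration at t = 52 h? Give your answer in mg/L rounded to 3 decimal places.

475.538 mg/L

k = ln 2 / 10 = 0.06931 per h
Dose 1 (90 mg at t=0 h): 90·exp(−0.06931·52) = 2.448 mg/L
Dose 2 (445 mg at t=10 h): 445·exp(−0.06931·42) = 24.212 mg/L
Dose 3 (175 mg at t=20 h): 175·exp(−0.06931·32) = 19.043 mg/L
Dose 4 (45 mg at t=30 h): 45·exp(−0.06931·22) = 9.794 mg/L
Dose 5 (205 mg at t=40 h): 205·exp(−0.06931·12) = 89.231 mg/L
Dose 6 (380 mg at t=50 h): 380·exp(−0.06931·2) = 330.809 mg/L
C(52) = 2.448 + 24.212 + 19.043 + 9.794 + 89.231 + 330.809 = 475.538 mg/L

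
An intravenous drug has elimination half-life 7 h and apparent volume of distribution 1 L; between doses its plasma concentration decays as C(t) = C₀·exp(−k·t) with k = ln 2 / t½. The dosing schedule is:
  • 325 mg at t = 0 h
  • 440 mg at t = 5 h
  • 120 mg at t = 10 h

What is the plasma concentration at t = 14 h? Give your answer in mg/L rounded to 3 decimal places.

342.478 mg/L

k = ln 2 / 7 = 0.09902 per h
Dose 1 (325 mg at t=0 h): 325·exp(−0.09902·14) = 81.250 mg/L
Dose 2 (440 mg at t=5 h): 440·exp(−0.09902·9) = 180.474 mg/L
Dose 3 (120 mg at t=10 h): 120·exp(−0.09902·4) = 80.754 mg/L
C(14) = 81.250 + 180.474 + 80.754 = 342.478 mg/L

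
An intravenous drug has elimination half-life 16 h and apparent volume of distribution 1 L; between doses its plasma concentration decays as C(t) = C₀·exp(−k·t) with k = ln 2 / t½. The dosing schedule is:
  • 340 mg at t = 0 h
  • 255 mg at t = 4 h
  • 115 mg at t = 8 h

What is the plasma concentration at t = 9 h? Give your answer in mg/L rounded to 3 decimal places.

545.685 mg/L

k = ln 2 / 16 = 0.04332 per h
Dose 1 (340 mg at t=0 h): 340·exp(−0.04332·9) = 230.223 mg/L
Dose 2 (255 mg at t=4 h): 255·exp(−0.04332·5) = 205.338 mg/L
Dose 3 (115 mg at t=8 h): 115·exp(−0.04332·1) = 110.124 mg/L
C(9) = 230.223 + 205.338 + 110.124 = 545.685 mg/L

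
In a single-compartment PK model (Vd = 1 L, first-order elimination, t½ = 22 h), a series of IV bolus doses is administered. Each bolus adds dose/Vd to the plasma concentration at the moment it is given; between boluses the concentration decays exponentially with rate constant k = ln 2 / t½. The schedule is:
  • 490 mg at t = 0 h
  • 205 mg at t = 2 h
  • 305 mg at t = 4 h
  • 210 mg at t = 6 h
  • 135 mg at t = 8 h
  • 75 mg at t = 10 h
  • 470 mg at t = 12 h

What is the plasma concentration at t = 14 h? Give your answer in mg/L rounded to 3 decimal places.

1460.641 mg/L

k = ln 2 / 22 = 0.03151 per h
Dose 1 (490 mg at t=0 h): 490·exp(−0.03151·14) = 315.233 mg/L
Dose 2 (205 mg at t=2 h): 205·exp(−0.03151·12) = 140.461 mg/L
Dose 3 (305 mg at t=4 h): 305·exp(−0.03151·10) = 222.571 mg/L
Dose 4 (210 mg at t=6 h): 210·exp(−0.03151·8) = 163.213 mg/L
Dose 5 (135 mg at t=8 h): 135·exp(−0.03151·6) = 111.747 mg/L
Dose 6 (75 mg at t=10 h): 75·exp(−0.03151·4) = 66.119 mg/L
Dose 7 (470 mg at t=12 h): 470·exp(−0.03151·2) = 441.298 mg/L
C(14) = 315.233 + 140.461 + 222.571 + 163.213 + 111.747 + 66.119 + 441.298 = 1460.641 mg/L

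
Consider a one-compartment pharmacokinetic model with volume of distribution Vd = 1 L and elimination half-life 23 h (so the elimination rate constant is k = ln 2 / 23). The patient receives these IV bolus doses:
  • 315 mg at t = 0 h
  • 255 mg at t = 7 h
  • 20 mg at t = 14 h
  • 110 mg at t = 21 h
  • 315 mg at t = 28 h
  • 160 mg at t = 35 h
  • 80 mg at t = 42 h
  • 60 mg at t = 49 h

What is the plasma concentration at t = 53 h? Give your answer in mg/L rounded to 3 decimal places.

k = ln 2 / 23 = 0.03014 per h
Dose 1 (315 mg at t=0 h): 315·exp(−0.03014·53) = 63.772 mg/L
Dose 2 (255 mg at t=7 h): 255·exp(−0.03014·46) = 63.750 mg/L
Dose 3 (20 mg at t=14 h): 20·exp(−0.03014·39) = 6.174 mg/L
Dose 4 (110 mg at t=21 h): 110·exp(−0.03014·32) = 41.934 mg/L
Dose 5 (315 mg at t=28 h): 315·exp(−0.03014·25) = 148.287 mg/L
Dose 6 (160 mg at t=35 h): 160·exp(−0.03014·18) = 93.010 mg/L
Dose 7 (80 mg at t=42 h): 80·exp(−0.03014·11) = 57.427 mg/L
Dose 8 (60 mg at t=49 h): 60·exp(−0.03014·4) = 53.186 mg/L
C(53) = 63.772 + 63.750 + 6.174 + 41.934 + 148.287 + 93.010 + 57.427 + 53.186 = 527.542 mg/L

527.542 mg/L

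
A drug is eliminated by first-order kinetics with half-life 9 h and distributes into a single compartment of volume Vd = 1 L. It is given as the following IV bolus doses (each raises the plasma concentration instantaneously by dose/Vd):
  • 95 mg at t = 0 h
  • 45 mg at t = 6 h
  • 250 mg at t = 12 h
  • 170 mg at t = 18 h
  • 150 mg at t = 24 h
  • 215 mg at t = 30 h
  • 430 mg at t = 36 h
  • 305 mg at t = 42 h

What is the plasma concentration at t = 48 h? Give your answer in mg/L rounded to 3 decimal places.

476.776 mg/L

k = ln 2 / 9 = 0.07702 per h
Dose 1 (95 mg at t=0 h): 95·exp(−0.07702·48) = 2.356 mg/L
Dose 2 (45 mg at t=6 h): 45·exp(−0.07702·42) = 1.772 mg/L
Dose 3 (250 mg at t=12 h): 250·exp(−0.07702·36) = 15.625 mg/L
Dose 4 (170 mg at t=18 h): 170·exp(−0.07702·30) = 16.866 mg/L
Dose 5 (150 mg at t=24 h): 150·exp(−0.07702·24) = 23.624 mg/L
Dose 6 (215 mg at t=30 h): 215·exp(−0.07702·18) = 53.750 mg/L
Dose 7 (430 mg at t=36 h): 430·exp(−0.07702·12) = 170.646 mg/L
Dose 8 (305 mg at t=42 h): 305·exp(−0.07702·6) = 192.138 mg/L
C(48) = 2.356 + 1.772 + 15.625 + 16.866 + 23.624 + 53.750 + 170.646 + 192.138 = 476.776 mg/L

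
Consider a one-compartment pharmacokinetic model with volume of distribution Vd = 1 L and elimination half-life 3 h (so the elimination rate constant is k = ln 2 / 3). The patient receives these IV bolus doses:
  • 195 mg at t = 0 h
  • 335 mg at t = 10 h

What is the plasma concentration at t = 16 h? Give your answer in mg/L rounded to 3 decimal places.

88.587 mg/L

k = ln 2 / 3 = 0.23105 per h
Dose 1 (195 mg at t=0 h): 195·exp(−0.23105·16) = 4.837 mg/L
Dose 2 (335 mg at t=10 h): 335·exp(−0.23105·6) = 83.750 mg/L
C(16) = 4.837 + 83.750 = 88.587 mg/L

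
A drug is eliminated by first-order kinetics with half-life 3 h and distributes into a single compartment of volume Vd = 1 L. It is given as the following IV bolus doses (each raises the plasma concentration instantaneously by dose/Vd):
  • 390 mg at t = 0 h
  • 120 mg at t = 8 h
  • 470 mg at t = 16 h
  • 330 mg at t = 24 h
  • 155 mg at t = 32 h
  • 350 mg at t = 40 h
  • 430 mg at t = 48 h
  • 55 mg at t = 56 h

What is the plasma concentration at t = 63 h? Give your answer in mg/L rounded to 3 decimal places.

k = ln 2 / 3 = 0.23105 per h
Dose 1 (390 mg at t=0 h): 390·exp(−0.23105·63) = 0.000 mg/L
Dose 2 (120 mg at t=8 h): 120·exp(−0.23105·55) = 0.000 mg/L
Dose 3 (470 mg at t=16 h): 470·exp(−0.23105·47) = 0.009 mg/L
Dose 4 (330 mg at t=24 h): 330·exp(−0.23105·39) = 0.040 mg/L
Dose 5 (155 mg at t=32 h): 155·exp(−0.23105·31) = 0.120 mg/L
Dose 6 (350 mg at t=40 h): 350·exp(−0.23105·23) = 1.723 mg/L
Dose 7 (430 mg at t=48 h): 430·exp(−0.23105·15) = 13.438 mg/L
Dose 8 (55 mg at t=56 h): 55·exp(−0.23105·7) = 10.913 mg/L
C(63) = 0.000 + 0.000 + 0.009 + 0.040 + 0.120 + 1.723 + 13.438 + 10.913 = 26.243 mg/L

26.243 mg/L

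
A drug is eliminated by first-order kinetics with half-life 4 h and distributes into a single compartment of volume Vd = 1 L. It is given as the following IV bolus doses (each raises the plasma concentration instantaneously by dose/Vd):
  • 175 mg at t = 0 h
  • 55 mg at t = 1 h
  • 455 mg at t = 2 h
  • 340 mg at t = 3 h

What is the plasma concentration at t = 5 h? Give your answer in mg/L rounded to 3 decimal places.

k = ln 2 / 4 = 0.17329 per h
Dose 1 (175 mg at t=0 h): 175·exp(−0.17329·5) = 73.578 mg/L
Dose 2 (55 mg at t=1 h): 55·exp(−0.17329·4) = 27.500 mg/L
Dose 3 (455 mg at t=2 h): 455·exp(−0.17329·3) = 270.545 mg/L
Dose 4 (340 mg at t=3 h): 340·exp(−0.17329·2) = 240.416 mg/L
C(5) = 73.578 + 27.500 + 270.545 + 240.416 = 612.039 mg/L

612.039 mg/L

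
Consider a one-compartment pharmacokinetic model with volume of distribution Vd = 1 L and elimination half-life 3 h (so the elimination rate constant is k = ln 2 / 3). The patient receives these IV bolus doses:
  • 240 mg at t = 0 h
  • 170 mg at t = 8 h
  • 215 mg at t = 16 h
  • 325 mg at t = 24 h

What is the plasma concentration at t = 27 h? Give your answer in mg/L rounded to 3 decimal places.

k = ln 2 / 3 = 0.23105 per h
Dose 1 (240 mg at t=0 h): 240·exp(−0.23105·27) = 0.469 mg/L
Dose 2 (170 mg at t=8 h): 170·exp(−0.23105·19) = 2.108 mg/L
Dose 3 (215 mg at t=16 h): 215·exp(−0.23105·11) = 16.930 mg/L
Dose 4 (325 mg at t=24 h): 325·exp(−0.23105·3) = 162.500 mg/L
C(27) = 0.469 + 2.108 + 16.930 + 162.500 = 182.007 mg/L

182.007 mg/L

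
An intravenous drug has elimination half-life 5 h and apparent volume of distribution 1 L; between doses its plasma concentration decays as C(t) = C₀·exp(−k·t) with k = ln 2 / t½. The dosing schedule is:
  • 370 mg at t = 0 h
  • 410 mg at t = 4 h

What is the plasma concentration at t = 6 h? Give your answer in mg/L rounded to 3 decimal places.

k = ln 2 / 5 = 0.13863 per h
Dose 1 (370 mg at t=0 h): 370·exp(−0.13863·6) = 161.052 mg/L
Dose 2 (410 mg at t=4 h): 410·exp(−0.13863·2) = 310.722 mg/L
C(6) = 161.052 + 310.722 = 471.774 mg/L

471.774 mg/L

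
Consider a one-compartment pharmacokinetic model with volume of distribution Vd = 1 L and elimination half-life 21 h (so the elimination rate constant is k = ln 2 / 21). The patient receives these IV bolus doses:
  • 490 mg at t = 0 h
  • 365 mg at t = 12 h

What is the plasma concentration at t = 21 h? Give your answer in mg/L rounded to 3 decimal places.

k = ln 2 / 21 = 0.03301 per h
Dose 1 (490 mg at t=0 h): 490·exp(−0.03301·21) = 245.000 mg/L
Dose 2 (365 mg at t=12 h): 365·exp(−0.03301·9) = 271.194 mg/L
C(21) = 245.000 + 271.194 = 516.194 mg/L

516.194 mg/L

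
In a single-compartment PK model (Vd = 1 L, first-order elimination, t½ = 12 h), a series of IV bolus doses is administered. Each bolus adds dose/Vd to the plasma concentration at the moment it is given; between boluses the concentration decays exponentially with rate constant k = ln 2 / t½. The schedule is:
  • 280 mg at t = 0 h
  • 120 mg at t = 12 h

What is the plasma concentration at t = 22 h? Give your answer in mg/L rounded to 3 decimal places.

k = ln 2 / 12 = 0.05776 per h
Dose 1 (280 mg at t=0 h): 280·exp(−0.05776·22) = 78.572 mg/L
Dose 2 (120 mg at t=12 h): 120·exp(−0.05776·10) = 67.348 mg/L
C(22) = 78.572 + 67.348 = 145.920 mg/L

145.920 mg/L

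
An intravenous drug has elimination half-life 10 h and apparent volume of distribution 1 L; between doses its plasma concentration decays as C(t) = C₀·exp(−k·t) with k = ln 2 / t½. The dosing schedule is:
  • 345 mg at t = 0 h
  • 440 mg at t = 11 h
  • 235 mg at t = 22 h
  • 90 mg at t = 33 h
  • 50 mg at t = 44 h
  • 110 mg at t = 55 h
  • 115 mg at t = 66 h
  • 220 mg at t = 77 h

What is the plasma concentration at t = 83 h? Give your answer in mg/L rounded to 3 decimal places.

210.011 mg/L

k = ln 2 / 10 = 0.06931 per h
Dose 1 (345 mg at t=0 h): 345·exp(−0.06931·83) = 1.095 mg/L
Dose 2 (440 mg at t=11 h): 440·exp(−0.06931·72) = 2.993 mg/L
Dose 3 (235 mg at t=22 h): 235·exp(−0.06931·61) = 3.426 mg/L
Dose 4 (90 mg at t=33 h): 90·exp(−0.06931·50) = 2.813 mg/L
Dose 5 (50 mg at t=44 h): 50·exp(−0.06931·39) = 3.349 mg/L
Dose 6 (110 mg at t=55 h): 110·exp(−0.06931·28) = 15.795 mg/L
Dose 7 (115 mg at t=66 h): 115·exp(−0.06931·17) = 35.395 mg/L
Dose 8 (220 mg at t=77 h): 220·exp(−0.06931·6) = 145.146 mg/L
C(83) = 1.095 + 2.993 + 3.426 + 2.813 + 3.349 + 15.795 + 35.395 + 145.146 = 210.011 mg/L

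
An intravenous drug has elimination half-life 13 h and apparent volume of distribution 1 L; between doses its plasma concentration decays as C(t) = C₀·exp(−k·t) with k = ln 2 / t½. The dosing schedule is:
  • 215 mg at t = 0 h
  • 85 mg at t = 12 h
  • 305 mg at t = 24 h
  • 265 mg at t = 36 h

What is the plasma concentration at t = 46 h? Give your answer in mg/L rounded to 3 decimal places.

k = ln 2 / 13 = 0.05332 per h
Dose 1 (215 mg at t=0 h): 215·exp(−0.05332·46) = 18.504 mg/L
Dose 2 (85 mg at t=12 h): 85·exp(−0.05332·34) = 13.871 mg/L
Dose 3 (305 mg at t=24 h): 305·exp(−0.05332·22) = 94.377 mg/L
Dose 4 (265 mg at t=36 h): 265·exp(−0.05332·10) = 155.484 mg/L
C(46) = 18.504 + 13.871 + 94.377 + 155.484 = 282.235 mg/L

282.235 mg/L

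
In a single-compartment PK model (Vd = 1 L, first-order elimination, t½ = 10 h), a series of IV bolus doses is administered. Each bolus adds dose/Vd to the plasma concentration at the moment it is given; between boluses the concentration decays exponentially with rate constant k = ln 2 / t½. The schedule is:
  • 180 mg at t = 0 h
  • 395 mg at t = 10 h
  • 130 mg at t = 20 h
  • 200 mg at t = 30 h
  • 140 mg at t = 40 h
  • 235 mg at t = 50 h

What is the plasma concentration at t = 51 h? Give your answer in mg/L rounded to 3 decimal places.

374.671 mg/L

k = ln 2 / 10 = 0.06931 per h
Dose 1 (180 mg at t=0 h): 180·exp(−0.06931·51) = 5.248 mg/L
Dose 2 (395 mg at t=10 h): 395·exp(−0.06931·41) = 23.034 mg/L
Dose 3 (130 mg at t=20 h): 130·exp(−0.06931·31) = 15.162 mg/L
Dose 4 (200 mg at t=30 h): 200·exp(−0.06931·21) = 46.652 mg/L
Dose 5 (140 mg at t=40 h): 140·exp(−0.06931·11) = 65.312 mg/L
Dose 6 (235 mg at t=50 h): 235·exp(−0.06931·1) = 219.263 mg/L
C(51) = 5.248 + 23.034 + 15.162 + 46.652 + 65.312 + 219.263 = 374.671 mg/L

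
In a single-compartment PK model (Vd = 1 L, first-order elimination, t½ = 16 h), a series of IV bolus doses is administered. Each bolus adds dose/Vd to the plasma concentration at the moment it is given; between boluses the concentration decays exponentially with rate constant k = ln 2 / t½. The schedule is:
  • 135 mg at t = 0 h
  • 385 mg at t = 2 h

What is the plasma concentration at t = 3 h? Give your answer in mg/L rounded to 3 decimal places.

k = ln 2 / 16 = 0.04332 per h
Dose 1 (135 mg at t=0 h): 135·exp(−0.04332·3) = 118.547 mg/L
Dose 2 (385 mg at t=2 h): 385·exp(−0.04332·1) = 368.677 mg/L
C(3) = 118.547 + 368.677 = 487.224 mg/L

487.224 mg/L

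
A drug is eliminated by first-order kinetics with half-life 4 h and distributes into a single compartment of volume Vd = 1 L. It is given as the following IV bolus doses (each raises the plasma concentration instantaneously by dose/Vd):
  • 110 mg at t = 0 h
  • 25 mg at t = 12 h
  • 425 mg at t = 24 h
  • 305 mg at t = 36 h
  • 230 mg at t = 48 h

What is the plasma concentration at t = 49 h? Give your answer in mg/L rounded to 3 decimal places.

k = ln 2 / 4 = 0.17329 per h
Dose 1 (110 mg at t=0 h): 110·exp(−0.17329·49) = 0.023 mg/L
Dose 2 (25 mg at t=12 h): 25·exp(−0.17329·37) = 0.041 mg/L
Dose 3 (425 mg at t=24 h): 425·exp(−0.17329·25) = 5.584 mg/L
Dose 4 (305 mg at t=36 h): 305·exp(−0.17329·13) = 32.059 mg/L
Dose 5 (230 mg at t=48 h): 230·exp(−0.17329·1) = 193.406 mg/L
C(49) = 0.023 + 0.041 + 5.584 + 32.059 + 193.406 = 231.113 mg/L

231.113 mg/L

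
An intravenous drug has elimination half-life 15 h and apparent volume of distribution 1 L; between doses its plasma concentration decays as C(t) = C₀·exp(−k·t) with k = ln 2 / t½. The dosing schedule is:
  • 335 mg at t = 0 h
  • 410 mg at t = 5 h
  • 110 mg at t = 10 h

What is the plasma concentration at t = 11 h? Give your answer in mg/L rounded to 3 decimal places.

k = ln 2 / 15 = 0.04621 per h
Dose 1 (335 mg at t=0 h): 335·exp(−0.04621·11) = 201.507 mg/L
Dose 2 (410 mg at t=5 h): 410·exp(−0.04621·6) = 310.722 mg/L
Dose 3 (110 mg at t=10 h): 110·exp(−0.04621·1) = 105.033 mg/L
C(11) = 201.507 + 310.722 + 105.033 = 617.261 mg/L

617.261 mg/L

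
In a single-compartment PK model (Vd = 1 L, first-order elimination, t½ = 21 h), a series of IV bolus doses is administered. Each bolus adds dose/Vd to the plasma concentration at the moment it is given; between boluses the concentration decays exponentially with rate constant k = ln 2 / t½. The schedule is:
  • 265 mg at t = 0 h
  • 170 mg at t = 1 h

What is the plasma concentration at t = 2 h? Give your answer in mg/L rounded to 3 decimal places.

k = ln 2 / 21 = 0.03301 per h
Dose 1 (265 mg at t=0 h): 265·exp(−0.03301·2) = 248.071 mg/L
Dose 2 (170 mg at t=1 h): 170·exp(−0.03301·1) = 164.480 mg/L
C(2) = 248.071 + 164.480 = 412.552 mg/L

412.552 mg/L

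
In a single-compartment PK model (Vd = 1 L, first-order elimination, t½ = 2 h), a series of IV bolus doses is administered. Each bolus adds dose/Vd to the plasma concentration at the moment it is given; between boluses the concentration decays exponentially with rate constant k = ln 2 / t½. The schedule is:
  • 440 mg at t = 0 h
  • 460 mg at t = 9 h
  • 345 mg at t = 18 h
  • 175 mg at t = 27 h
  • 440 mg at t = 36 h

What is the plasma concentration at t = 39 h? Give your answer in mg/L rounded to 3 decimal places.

158.551 mg/L

k = ln 2 / 2 = 0.34657 per h
Dose 1 (440 mg at t=0 h): 440·exp(−0.34657·39) = 0.001 mg/L
Dose 2 (460 mg at t=9 h): 460·exp(−0.34657·30) = 0.014 mg/L
Dose 3 (345 mg at t=18 h): 345·exp(−0.34657·21) = 0.238 mg/L
Dose 4 (175 mg at t=27 h): 175·exp(−0.34657·12) = 2.734 mg/L
Dose 5 (440 mg at t=36 h): 440·exp(−0.34657·3) = 155.563 mg/L
C(39) = 0.001 + 0.014 + 0.238 + 2.734 + 155.563 = 158.551 mg/L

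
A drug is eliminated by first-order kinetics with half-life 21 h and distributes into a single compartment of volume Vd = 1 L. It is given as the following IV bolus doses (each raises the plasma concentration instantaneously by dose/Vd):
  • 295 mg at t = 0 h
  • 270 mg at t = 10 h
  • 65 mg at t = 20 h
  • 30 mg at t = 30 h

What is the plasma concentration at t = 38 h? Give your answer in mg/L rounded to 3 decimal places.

250.229 mg/L

k = ln 2 / 21 = 0.03301 per h
Dose 1 (295 mg at t=0 h): 295·exp(−0.03301·38) = 84.159 mg/L
Dose 2 (270 mg at t=10 h): 270·exp(−0.03301·28) = 107.150 mg/L
Dose 3 (65 mg at t=20 h): 65·exp(−0.03301·18) = 35.883 mg/L
Dose 4 (30 mg at t=30 h): 30·exp(−0.03301·8) = 23.038 mg/L
C(38) = 84.159 + 107.150 + 35.883 + 23.038 = 250.229 mg/L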